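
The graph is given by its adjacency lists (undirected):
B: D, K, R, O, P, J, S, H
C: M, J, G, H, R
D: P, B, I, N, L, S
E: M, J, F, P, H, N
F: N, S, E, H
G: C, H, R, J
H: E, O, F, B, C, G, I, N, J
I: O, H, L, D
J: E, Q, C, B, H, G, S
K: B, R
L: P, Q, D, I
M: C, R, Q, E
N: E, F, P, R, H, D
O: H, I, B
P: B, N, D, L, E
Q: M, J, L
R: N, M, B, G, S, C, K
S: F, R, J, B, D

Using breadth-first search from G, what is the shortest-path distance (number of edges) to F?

Level 0: G
Level 1: C, H, J, R
Level 2: B, E, F, I, K, M, N, O, Q, S
Level 3: D, L, P
F first appears at level 2.

2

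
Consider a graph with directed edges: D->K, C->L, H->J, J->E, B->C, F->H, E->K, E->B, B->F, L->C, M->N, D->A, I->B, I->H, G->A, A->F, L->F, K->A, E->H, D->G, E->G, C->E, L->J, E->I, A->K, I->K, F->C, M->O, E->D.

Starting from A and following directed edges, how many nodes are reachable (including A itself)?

12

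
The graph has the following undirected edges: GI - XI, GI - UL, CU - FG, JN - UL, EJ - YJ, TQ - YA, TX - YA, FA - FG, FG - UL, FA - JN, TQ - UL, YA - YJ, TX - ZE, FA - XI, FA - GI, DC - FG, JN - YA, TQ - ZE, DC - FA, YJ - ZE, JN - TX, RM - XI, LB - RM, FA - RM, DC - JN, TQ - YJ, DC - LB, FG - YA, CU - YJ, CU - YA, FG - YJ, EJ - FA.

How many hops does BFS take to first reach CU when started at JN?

2

Level 0: JN
Level 1: DC, FA, TX, UL, YA
Level 2: CU, EJ, FG, GI, LB, RM, TQ, XI, YJ, ZE
CU first appears at level 2.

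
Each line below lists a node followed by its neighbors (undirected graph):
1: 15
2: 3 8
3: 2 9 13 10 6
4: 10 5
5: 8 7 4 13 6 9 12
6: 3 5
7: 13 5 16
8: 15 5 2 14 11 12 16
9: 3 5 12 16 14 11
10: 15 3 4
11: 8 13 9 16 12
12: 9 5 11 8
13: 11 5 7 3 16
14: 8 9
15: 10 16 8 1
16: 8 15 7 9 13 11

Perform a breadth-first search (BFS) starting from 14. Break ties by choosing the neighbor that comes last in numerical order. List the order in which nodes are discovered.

14 9 8 16 12 11 5 3 15 2 13 7 6 4 10 1

Visit 14; enqueue 9, 8 → queue [9, 8]
Visit 9; enqueue 16, 12, 11, 5, 3 → queue [8, 16, 12, 11, 5, 3]
Visit 8; enqueue 15, 2 → queue [16, 12, 11, 5, 3, 15, 2]
Visit 16; enqueue 13, 7 → queue [12, 11, 5, 3, 15, 2, 13, 7]
Visit 12 → queue [11, 5, 3, 15, 2, 13, 7]
Visit 11 → queue [5, 3, 15, 2, 13, 7]
Visit 5; enqueue 6, 4 → queue [3, 15, 2, 13, 7, 6, 4]
Visit 3; enqueue 10 → queue [15, 2, 13, 7, 6, 4, 10]
Visit 15; enqueue 1 → queue [2, 13, 7, 6, 4, 10, 1]
Visit 2 → queue [13, 7, 6, 4, 10, 1]
Visit 13 → queue [7, 6, 4, 10, 1]
Visit 7 → queue [6, 4, 10, 1]
Visit 6 → queue [4, 10, 1]
Visit 4 → queue [10, 1]
Visit 10 → queue [1]
Visit 1 → queue []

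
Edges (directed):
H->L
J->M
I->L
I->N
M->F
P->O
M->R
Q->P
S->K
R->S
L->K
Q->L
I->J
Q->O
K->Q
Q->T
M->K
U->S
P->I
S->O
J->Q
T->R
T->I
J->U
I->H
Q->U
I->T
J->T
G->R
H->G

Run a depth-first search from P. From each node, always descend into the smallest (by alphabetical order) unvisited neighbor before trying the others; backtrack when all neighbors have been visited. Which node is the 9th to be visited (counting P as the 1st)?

L

Visit P
P → I
I → H
H → G
G → R
R → S
S → K
K → Q
Q → L
Q → O
Q → T
Q → U
I → J
J → M
M → F
I → N

Visit order: P, I, H, G, R, S, K, Q, L, O, T, U, J, M, F, N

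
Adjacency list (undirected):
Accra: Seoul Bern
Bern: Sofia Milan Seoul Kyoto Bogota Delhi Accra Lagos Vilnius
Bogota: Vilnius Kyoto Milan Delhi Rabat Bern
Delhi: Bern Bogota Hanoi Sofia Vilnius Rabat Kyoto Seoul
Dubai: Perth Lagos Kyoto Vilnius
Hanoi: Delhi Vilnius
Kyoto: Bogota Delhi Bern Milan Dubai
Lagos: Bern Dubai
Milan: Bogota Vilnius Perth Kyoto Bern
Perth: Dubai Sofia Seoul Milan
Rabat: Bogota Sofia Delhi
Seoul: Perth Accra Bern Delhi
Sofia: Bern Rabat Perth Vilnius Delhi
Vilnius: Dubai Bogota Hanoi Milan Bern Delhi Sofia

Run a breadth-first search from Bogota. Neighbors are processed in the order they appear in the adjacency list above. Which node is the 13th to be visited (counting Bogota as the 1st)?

Accra

Visit Bogota; enqueue Vilnius, Kyoto, Milan, Delhi, Rabat, Bern → queue [Vilnius, Kyoto, Milan, Delhi, Rabat, Bern]
Visit Vilnius; enqueue Dubai, Hanoi, Sofia → queue [Kyoto, Milan, Delhi, Rabat, Bern, Dubai, Hanoi, Sofia]
Visit Kyoto → queue [Milan, Delhi, Rabat, Bern, Dubai, Hanoi, Sofia]
Visit Milan; enqueue Perth → queue [Delhi, Rabat, Bern, Dubai, Hanoi, Sofia, Perth]
Visit Delhi; enqueue Seoul → queue [Rabat, Bern, Dubai, Hanoi, Sofia, Perth, Seoul]
Visit Rabat → queue [Bern, Dubai, Hanoi, Sofia, Perth, Seoul]
Visit Bern; enqueue Accra, Lagos → queue [Dubai, Hanoi, Sofia, Perth, Seoul, Accra, Lagos]
Visit Dubai → queue [Hanoi, Sofia, Perth, Seoul, Accra, Lagos]
Visit Hanoi → queue [Sofia, Perth, Seoul, Accra, Lagos]
Visit Sofia → queue [Perth, Seoul, Accra, Lagos]
Visit Perth → queue [Seoul, Accra, Lagos]
Visit Seoul → queue [Accra, Lagos]
Visit Accra → queue [Lagos]
Visit Lagos → queue []

Visit order: Bogota, Vilnius, Kyoto, Milan, Delhi, Rabat, Bern, Dubai, Hanoi, Sofia, Perth, Seoul, Accra, Lagos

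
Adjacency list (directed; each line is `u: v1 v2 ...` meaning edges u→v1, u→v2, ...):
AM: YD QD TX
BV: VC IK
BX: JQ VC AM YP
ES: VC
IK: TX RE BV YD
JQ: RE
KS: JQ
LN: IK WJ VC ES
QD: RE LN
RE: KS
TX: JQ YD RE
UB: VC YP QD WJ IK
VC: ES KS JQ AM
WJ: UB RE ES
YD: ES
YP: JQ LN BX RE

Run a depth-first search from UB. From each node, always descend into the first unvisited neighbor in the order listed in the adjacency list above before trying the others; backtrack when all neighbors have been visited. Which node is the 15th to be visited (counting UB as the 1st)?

YP

Visit UB
UB → VC
VC → ES
VC → KS
KS → JQ
JQ → RE
VC → AM
AM → YD
AM → QD
QD → LN
LN → IK
IK → TX
IK → BV
LN → WJ
UB → YP
YP → BX

Visit order: UB, VC, ES, KS, JQ, RE, AM, YD, QD, LN, IK, TX, BV, WJ, YP, BX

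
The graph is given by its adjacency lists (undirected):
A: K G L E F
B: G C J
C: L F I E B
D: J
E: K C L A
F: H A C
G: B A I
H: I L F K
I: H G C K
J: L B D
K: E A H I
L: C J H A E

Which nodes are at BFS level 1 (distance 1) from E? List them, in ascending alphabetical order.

A, C, K, L

Level 0: E
Level 1: A, C, K, L
Level 2: B, F, G, H, I, J
Level 3: D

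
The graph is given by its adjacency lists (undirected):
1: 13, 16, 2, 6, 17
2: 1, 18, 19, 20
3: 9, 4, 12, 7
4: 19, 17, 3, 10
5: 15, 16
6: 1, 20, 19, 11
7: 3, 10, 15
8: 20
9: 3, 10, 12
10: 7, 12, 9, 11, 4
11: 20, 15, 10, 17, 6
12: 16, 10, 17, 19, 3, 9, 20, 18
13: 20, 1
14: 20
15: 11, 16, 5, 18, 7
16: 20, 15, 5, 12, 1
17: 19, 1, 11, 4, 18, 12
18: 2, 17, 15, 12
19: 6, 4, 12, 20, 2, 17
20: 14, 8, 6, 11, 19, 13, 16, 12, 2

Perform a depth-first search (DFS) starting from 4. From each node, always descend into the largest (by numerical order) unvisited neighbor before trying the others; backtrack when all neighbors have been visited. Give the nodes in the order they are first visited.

Visit 4
4 → 19
19 → 20
20 → 16
16 → 15
15 → 18
18 → 17
17 → 12
12 → 10
10 → 11
11 → 6
6 → 1
1 → 13
1 → 2
10 → 9
9 → 3
3 → 7
15 → 5
20 → 14
20 → 8

4 → 19 → 20 → 16 → 15 → 18 → 17 → 12 → 10 → 11 → 6 → 1 → 13 → 2 → 9 → 3 → 7 → 5 → 14 → 8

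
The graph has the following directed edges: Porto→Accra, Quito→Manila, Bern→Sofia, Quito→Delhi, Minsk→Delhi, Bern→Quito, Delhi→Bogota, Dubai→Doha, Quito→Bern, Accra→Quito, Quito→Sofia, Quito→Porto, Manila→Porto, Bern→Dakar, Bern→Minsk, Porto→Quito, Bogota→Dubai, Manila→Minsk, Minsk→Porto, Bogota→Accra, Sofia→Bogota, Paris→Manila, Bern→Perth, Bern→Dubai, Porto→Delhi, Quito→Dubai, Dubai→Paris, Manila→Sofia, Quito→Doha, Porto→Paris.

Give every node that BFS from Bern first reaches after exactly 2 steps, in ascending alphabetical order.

Bogota, Delhi, Doha, Manila, Paris, Porto

Level 0: Bern
Level 1: Dakar, Dubai, Minsk, Perth, Quito, Sofia
Level 2: Bogota, Delhi, Doha, Manila, Paris, Porto
Level 3: Accra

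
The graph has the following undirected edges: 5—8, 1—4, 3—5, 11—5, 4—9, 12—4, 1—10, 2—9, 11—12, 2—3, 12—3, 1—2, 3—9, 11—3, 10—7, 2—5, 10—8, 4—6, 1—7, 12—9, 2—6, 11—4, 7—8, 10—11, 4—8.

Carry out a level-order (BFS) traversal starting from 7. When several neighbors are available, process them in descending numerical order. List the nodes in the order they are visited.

Visit 7; enqueue 10, 8, 1 → queue [10, 8, 1]
Visit 10; enqueue 11 → queue [8, 1, 11]
Visit 8; enqueue 5, 4 → queue [1, 11, 5, 4]
Visit 1; enqueue 2 → queue [11, 5, 4, 2]
Visit 11; enqueue 12, 3 → queue [5, 4, 2, 12, 3]
Visit 5 → queue [4, 2, 12, 3]
Visit 4; enqueue 9, 6 → queue [2, 12, 3, 9, 6]
Visit 2 → queue [12, 3, 9, 6]
Visit 12 → queue [3, 9, 6]
Visit 3 → queue [9, 6]
Visit 9 → queue [6]
Visit 6 → queue []

7 10 8 1 11 5 4 2 12 3 9 6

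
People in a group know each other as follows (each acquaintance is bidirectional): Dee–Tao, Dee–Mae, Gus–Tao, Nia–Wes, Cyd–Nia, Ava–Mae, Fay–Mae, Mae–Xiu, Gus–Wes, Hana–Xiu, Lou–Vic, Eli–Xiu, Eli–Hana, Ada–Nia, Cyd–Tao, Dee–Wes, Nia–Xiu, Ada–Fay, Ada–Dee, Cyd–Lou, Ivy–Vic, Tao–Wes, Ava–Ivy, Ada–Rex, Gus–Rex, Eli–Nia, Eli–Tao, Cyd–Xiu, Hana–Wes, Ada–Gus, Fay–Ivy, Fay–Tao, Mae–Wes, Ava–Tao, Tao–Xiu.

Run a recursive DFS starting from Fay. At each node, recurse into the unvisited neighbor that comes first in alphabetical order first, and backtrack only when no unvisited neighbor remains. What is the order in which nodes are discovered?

Fay Ada Dee Mae Ava Ivy Vic Lou Cyd Nia Eli Hana Wes Gus Rex Tao Xiu

Visit Fay
Fay → Ada
Ada → Dee
Dee → Mae
Mae → Ava
Ava → Ivy
Ivy → Vic
Vic → Lou
Lou → Cyd
Cyd → Nia
Nia → Eli
Eli → Hana
Hana → Wes
Wes → Gus
Gus → Rex
Gus → Tao
Tao → Xiu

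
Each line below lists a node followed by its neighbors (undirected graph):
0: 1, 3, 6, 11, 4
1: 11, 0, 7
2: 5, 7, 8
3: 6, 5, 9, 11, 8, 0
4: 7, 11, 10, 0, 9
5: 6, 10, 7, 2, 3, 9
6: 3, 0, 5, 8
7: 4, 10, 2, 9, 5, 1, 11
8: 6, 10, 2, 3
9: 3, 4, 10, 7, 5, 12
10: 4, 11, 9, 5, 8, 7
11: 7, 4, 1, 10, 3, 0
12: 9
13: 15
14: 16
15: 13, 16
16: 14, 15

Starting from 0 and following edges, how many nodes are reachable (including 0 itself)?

BFS from 0 visits: 0, 1, 3, 4, 6, 11, 7, 5, 8, 9, 10, 2, 12
Reachable nodes: 13 of 17 total.

13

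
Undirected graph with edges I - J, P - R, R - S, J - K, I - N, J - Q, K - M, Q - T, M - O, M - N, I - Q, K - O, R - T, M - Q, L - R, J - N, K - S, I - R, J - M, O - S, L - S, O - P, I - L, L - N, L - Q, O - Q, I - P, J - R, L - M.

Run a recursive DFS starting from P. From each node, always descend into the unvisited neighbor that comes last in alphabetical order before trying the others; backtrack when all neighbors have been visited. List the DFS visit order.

P → R → T → Q → O → S → L → N → M → K → J → I

Visit P
P → R
R → T
T → Q
Q → O
O → S
S → L
L → N
N → M
M → K
K → J
J → I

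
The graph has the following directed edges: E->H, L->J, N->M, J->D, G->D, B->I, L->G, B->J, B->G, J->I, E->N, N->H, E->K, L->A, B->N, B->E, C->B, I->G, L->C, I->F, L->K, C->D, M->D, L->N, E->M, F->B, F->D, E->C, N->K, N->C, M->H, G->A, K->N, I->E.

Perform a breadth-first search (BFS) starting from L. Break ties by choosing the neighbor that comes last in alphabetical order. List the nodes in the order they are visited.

L -> N -> K -> J -> G -> C -> A -> M -> H -> I -> D -> B -> F -> E

Visit L; enqueue N, K, J, G, C, A → queue [N, K, J, G, C, A]
Visit N; enqueue M, H → queue [K, J, G, C, A, M, H]
Visit K → queue [J, G, C, A, M, H]
Visit J; enqueue I, D → queue [G, C, A, M, H, I, D]
Visit G → queue [C, A, M, H, I, D]
Visit C; enqueue B → queue [A, M, H, I, D, B]
Visit A → queue [M, H, I, D, B]
Visit M → queue [H, I, D, B]
Visit H → queue [I, D, B]
Visit I; enqueue F, E → queue [D, B, F, E]
Visit D → queue [B, F, E]
Visit B → queue [F, E]
Visit F → queue [E]
Visit E → queue []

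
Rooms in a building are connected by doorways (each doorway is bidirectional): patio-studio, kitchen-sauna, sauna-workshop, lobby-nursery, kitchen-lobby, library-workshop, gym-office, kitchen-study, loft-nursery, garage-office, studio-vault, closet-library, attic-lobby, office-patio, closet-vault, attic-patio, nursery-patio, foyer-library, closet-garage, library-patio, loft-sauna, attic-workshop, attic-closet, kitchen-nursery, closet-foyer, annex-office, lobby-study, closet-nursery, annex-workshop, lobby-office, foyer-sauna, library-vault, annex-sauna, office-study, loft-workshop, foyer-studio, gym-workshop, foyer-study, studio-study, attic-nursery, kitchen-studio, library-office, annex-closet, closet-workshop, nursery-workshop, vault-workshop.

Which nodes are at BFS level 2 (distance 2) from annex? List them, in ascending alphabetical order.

attic, foyer, garage, gym, kitchen, library, lobby, loft, nursery, patio, study, vault

Level 0: annex
Level 1: closet, office, sauna, workshop
Level 2: attic, foyer, garage, gym, kitchen, library, lobby, loft, nursery, patio, study, vault
Level 3: studio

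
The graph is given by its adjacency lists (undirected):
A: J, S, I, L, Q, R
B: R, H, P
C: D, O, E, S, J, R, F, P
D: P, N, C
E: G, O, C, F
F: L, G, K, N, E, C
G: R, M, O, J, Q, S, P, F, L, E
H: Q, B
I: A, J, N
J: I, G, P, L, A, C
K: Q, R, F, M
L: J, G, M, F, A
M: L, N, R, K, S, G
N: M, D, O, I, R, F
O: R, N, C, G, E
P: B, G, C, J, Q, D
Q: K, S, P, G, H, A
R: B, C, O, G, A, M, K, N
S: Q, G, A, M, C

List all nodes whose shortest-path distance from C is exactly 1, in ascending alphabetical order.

D, E, F, J, O, P, R, S

Level 0: C
Level 1: D, E, F, J, O, P, R, S
Level 2: A, B, G, I, K, L, M, N, Q
Level 3: H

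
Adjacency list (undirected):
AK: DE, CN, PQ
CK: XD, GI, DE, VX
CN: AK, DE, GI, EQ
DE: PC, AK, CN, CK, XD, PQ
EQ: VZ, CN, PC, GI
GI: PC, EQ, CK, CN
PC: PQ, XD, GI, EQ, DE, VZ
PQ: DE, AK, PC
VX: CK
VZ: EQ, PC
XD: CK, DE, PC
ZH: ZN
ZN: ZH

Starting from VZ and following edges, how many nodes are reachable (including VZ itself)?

11

BFS from VZ visits: VZ, EQ, PC, CN, GI, DE, PQ, XD, AK, CK, VX
Reachable nodes: 11 of 13 total.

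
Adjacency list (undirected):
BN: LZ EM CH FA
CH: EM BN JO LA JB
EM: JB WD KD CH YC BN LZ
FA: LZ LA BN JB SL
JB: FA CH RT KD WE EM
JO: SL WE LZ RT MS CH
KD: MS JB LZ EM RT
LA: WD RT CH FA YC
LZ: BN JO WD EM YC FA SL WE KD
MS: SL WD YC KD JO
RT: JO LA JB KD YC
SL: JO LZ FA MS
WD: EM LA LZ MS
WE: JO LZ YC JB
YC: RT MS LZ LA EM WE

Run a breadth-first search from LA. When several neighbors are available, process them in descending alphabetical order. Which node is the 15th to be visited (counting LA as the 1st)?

Visit LA; enqueue YC, WD, RT, FA, CH → queue [YC, WD, RT, FA, CH]
Visit YC; enqueue WE, MS, LZ, EM → queue [WD, RT, FA, CH, WE, MS, LZ, EM]
Visit WD → queue [RT, FA, CH, WE, MS, LZ, EM]
Visit RT; enqueue KD, JO, JB → queue [FA, CH, WE, MS, LZ, EM, KD, JO, JB]
Visit FA; enqueue SL, BN → queue [CH, WE, MS, LZ, EM, KD, JO, JB, SL, BN]
Visit CH → queue [WE, MS, LZ, EM, KD, JO, JB, SL, BN]
Visit WE → queue [MS, LZ, EM, KD, JO, JB, SL, BN]
Visit MS → queue [LZ, EM, KD, JO, JB, SL, BN]
Visit LZ → queue [EM, KD, JO, JB, SL, BN]
Visit EM → queue [KD, JO, JB, SL, BN]
Visit KD → queue [JO, JB, SL, BN]
Visit JO → queue [JB, SL, BN]
Visit JB → queue [SL, BN]
Visit SL → queue [BN]
Visit BN → queue []

Visit order: LA, YC, WD, RT, FA, CH, WE, MS, LZ, EM, KD, JO, JB, SL, BN

BN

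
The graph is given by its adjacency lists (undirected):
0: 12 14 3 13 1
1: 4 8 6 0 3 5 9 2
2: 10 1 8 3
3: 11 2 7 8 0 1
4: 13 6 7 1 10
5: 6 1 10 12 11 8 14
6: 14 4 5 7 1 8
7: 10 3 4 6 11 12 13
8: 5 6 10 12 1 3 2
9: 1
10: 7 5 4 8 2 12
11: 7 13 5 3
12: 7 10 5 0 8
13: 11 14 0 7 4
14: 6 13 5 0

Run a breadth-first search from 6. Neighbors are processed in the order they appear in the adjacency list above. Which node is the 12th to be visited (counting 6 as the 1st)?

11

Visit 6; enqueue 14, 4, 5, 7, 1, 8 → queue [14, 4, 5, 7, 1, 8]
Visit 14; enqueue 13, 0 → queue [4, 5, 7, 1, 8, 13, 0]
Visit 4; enqueue 10 → queue [5, 7, 1, 8, 13, 0, 10]
Visit 5; enqueue 12, 11 → queue [7, 1, 8, 13, 0, 10, 12, 11]
Visit 7; enqueue 3 → queue [1, 8, 13, 0, 10, 12, 11, 3]
Visit 1; enqueue 9, 2 → queue [8, 13, 0, 10, 12, 11, 3, 9, 2]
Visit 8 → queue [13, 0, 10, 12, 11, 3, 9, 2]
Visit 13 → queue [0, 10, 12, 11, 3, 9, 2]
Visit 0 → queue [10, 12, 11, 3, 9, 2]
Visit 10 → queue [12, 11, 3, 9, 2]
Visit 12 → queue [11, 3, 9, 2]
Visit 11 → queue [3, 9, 2]
Visit 3 → queue [9, 2]
Visit 9 → queue [2]
Visit 2 → queue []

Visit order: 6, 14, 4, 5, 7, 1, 8, 13, 0, 10, 12, 11, 3, 9, 2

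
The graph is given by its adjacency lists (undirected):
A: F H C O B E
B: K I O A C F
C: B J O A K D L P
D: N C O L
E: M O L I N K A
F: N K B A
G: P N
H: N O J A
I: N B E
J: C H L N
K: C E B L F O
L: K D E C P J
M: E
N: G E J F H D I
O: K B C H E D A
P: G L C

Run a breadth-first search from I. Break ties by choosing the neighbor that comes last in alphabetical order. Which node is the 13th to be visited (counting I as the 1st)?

K

Visit I; enqueue N, E, B → queue [N, E, B]
Visit N; enqueue J, H, G, F, D → queue [E, B, J, H, G, F, D]
Visit E; enqueue O, M, L, K, A → queue [B, J, H, G, F, D, O, M, L, K, A]
Visit B; enqueue C → queue [J, H, G, F, D, O, M, L, K, A, C]
Visit J → queue [H, G, F, D, O, M, L, K, A, C]
Visit H → queue [G, F, D, O, M, L, K, A, C]
Visit G; enqueue P → queue [F, D, O, M, L, K, A, C, P]
Visit F → queue [D, O, M, L, K, A, C, P]
Visit D → queue [O, M, L, K, A, C, P]
Visit O → queue [M, L, K, A, C, P]
Visit M → queue [L, K, A, C, P]
Visit L → queue [K, A, C, P]
Visit K → queue [A, C, P]
Visit A → queue [C, P]
Visit C → queue [P]
Visit P → queue []

Visit order: I, N, E, B, J, H, G, F, D, O, M, L, K, A, C, P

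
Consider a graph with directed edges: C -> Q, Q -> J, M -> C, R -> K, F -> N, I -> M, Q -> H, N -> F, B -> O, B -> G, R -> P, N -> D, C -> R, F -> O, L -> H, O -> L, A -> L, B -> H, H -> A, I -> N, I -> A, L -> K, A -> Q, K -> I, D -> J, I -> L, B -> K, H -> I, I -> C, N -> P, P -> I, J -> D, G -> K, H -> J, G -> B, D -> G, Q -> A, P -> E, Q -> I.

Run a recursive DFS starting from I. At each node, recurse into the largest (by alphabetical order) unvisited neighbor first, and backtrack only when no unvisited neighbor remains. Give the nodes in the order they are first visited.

Visit I
I → N
N → P
P → E
N → F
F → O
O → L
L → K
L → H
H → J
J → D
D → G
G → B
H → A
A → Q
I → M
M → C
C → R

I -> N -> P -> E -> F -> O -> L -> K -> H -> J -> D -> G -> B -> A -> Q -> M -> C -> R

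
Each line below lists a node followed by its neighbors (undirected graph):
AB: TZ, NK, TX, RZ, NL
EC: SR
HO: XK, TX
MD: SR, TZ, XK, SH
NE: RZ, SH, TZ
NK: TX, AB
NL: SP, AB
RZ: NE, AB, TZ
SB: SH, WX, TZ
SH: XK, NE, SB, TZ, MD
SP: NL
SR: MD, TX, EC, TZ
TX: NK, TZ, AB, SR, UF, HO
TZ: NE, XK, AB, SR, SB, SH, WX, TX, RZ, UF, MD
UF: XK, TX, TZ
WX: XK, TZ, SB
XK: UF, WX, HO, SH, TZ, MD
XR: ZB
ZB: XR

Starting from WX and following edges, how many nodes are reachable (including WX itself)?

BFS from WX visits: WX, XK, TZ, SB, UF, HO, SH, MD, NE, AB, SR, TX, RZ, NK, NL, EC, SP
Reachable nodes: 17 of 19 total.

17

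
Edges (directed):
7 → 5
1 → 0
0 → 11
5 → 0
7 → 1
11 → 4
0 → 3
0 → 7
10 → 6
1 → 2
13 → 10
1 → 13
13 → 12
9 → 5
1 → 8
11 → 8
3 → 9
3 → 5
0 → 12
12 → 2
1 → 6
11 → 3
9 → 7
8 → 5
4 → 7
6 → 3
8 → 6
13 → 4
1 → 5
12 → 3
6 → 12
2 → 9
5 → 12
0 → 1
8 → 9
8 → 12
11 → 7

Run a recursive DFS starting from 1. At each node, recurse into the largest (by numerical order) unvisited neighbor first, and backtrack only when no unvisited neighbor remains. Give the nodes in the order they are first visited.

1 13 12 3 9 7 5 0 11 8 6 4 2 10

Visit 1
1 → 13
13 → 12
12 → 3
3 → 9
9 → 7
7 → 5
5 → 0
0 → 11
11 → 8
8 → 6
11 → 4
12 → 2
13 → 10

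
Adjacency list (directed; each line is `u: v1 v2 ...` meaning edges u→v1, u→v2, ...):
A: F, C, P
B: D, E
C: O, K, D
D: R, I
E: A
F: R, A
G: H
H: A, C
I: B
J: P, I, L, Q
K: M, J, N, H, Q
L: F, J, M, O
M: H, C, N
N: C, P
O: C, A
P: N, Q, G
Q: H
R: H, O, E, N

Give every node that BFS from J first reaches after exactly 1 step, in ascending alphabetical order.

I, L, P, Q

Level 0: J
Level 1: I, L, P, Q
Level 2: B, F, G, H, M, N, O
Level 3: A, C, D, E, R
Level 4: K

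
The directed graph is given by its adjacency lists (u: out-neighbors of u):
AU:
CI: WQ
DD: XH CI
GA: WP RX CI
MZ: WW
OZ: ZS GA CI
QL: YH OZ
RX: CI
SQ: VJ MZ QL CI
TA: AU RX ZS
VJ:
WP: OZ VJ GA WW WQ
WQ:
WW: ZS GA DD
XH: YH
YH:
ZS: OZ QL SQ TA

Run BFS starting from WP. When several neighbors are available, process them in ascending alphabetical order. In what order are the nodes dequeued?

WP → GA → OZ → VJ → WQ → WW → CI → RX → ZS → DD → QL → SQ → TA → XH → YH → MZ → AU

Visit WP; enqueue GA, OZ, VJ, WQ, WW → queue [GA, OZ, VJ, WQ, WW]
Visit GA; enqueue CI, RX → queue [OZ, VJ, WQ, WW, CI, RX]
Visit OZ; enqueue ZS → queue [VJ, WQ, WW, CI, RX, ZS]
Visit VJ → queue [WQ, WW, CI, RX, ZS]
Visit WQ → queue [WW, CI, RX, ZS]
Visit WW; enqueue DD → queue [CI, RX, ZS, DD]
Visit CI → queue [RX, ZS, DD]
Visit RX → queue [ZS, DD]
Visit ZS; enqueue QL, SQ, TA → queue [DD, QL, SQ, TA]
Visit DD; enqueue XH → queue [QL, SQ, TA, XH]
Visit QL; enqueue YH → queue [SQ, TA, XH, YH]
Visit SQ; enqueue MZ → queue [TA, XH, YH, MZ]
Visit TA; enqueue AU → queue [XH, YH, MZ, AU]
Visit XH → queue [YH, MZ, AU]
Visit YH → queue [MZ, AU]
Visit MZ → queue [AU]
Visit AU → queue []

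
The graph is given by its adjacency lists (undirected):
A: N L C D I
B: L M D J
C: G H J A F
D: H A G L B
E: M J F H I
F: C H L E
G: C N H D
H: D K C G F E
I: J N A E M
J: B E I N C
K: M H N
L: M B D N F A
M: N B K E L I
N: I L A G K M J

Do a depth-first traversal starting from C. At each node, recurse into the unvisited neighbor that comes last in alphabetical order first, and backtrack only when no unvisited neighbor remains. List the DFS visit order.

C J N M L F H K G D B A I E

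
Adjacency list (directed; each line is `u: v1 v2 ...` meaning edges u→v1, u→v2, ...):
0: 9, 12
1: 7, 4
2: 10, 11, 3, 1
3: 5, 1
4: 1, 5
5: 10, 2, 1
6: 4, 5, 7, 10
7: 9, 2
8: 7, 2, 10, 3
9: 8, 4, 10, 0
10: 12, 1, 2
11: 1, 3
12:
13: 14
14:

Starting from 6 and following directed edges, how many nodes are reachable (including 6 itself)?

13

BFS from 6 visits: 6, 4, 5, 7, 10, 1, 2, 9, 12, 11, 3, 8, 0
Reachable nodes: 13 of 15 total.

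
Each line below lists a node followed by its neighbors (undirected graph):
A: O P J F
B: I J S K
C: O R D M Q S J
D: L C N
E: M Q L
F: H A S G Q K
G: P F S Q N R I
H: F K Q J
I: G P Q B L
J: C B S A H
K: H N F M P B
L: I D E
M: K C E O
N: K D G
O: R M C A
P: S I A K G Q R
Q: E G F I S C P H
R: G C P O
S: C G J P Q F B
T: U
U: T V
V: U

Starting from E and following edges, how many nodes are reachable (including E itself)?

BFS from E visits: E, M, Q, L, K, C, O, G, F, I, S, P, H, D, N, B, R, J, A
Reachable nodes: 19 of 22 total.

19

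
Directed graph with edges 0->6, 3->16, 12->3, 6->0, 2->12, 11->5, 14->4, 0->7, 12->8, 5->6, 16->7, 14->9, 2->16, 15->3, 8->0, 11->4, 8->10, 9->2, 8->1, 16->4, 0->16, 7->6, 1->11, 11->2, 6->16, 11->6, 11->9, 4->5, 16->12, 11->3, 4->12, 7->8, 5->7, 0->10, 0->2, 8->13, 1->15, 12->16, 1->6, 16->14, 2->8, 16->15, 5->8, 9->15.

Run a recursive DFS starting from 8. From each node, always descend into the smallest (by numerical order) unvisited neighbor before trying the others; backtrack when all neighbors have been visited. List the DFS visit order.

8 → 0 → 2 → 12 → 3 → 16 → 4 → 5 → 6 → 7 → 14 → 9 → 15 → 10 → 1 → 11 → 13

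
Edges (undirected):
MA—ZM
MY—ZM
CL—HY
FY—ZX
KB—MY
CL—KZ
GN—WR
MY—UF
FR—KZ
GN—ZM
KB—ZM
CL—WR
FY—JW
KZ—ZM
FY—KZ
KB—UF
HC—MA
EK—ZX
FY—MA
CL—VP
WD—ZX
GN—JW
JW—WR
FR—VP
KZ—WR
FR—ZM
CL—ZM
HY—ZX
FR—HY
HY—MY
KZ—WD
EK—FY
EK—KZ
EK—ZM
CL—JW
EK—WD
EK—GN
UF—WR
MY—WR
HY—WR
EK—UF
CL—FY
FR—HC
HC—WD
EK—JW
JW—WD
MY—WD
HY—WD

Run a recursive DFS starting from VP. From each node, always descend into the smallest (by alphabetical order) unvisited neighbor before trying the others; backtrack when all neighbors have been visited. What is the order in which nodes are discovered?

Visit VP
VP → CL
CL → FY
FY → EK
EK → GN
GN → JW
JW → WD
WD → HC
HC → FR
FR → HY
HY → MY
MY → KB
KB → UF
UF → WR
WR → KZ
KZ → ZM
ZM → MA
HY → ZX

VP -> CL -> FY -> EK -> GN -> JW -> WD -> HC -> FR -> HY -> MY -> KB -> UF -> WR -> KZ -> ZM -> MA -> ZX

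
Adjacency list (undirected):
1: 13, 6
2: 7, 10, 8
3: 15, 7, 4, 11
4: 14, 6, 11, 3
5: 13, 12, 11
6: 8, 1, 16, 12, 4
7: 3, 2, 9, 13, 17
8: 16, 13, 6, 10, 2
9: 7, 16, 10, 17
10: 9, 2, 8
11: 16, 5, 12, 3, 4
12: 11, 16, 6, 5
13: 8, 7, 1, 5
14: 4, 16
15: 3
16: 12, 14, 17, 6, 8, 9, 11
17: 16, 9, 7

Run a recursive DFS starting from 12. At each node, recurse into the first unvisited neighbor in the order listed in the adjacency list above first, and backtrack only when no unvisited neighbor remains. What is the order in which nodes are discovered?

Visit 12
12 → 11
11 → 16
16 → 14
14 → 4
4 → 6
6 → 8
8 → 13
13 → 7
7 → 3
3 → 15
7 → 2
2 → 10
10 → 9
9 → 17
13 → 1
13 → 5

12 → 11 → 16 → 14 → 4 → 6 → 8 → 13 → 7 → 3 → 15 → 2 → 10 → 9 → 17 → 1 → 5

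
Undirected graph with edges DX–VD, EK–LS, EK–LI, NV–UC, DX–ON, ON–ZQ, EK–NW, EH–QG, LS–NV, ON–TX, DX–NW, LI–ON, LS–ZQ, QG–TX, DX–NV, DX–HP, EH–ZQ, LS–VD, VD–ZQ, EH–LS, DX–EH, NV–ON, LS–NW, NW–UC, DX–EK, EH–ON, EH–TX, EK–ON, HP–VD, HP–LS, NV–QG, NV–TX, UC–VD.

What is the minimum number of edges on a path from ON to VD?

Level 0: ON
Level 1: DX, EH, EK, LI, NV, TX, ZQ
Level 2: HP, LS, NW, QG, UC, VD
VD first appears at level 2.

2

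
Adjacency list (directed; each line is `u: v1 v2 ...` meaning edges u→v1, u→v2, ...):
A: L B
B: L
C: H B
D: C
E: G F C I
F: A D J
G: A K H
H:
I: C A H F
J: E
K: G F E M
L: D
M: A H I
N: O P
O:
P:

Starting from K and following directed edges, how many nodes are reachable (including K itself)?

13

BFS from K visits: K, E, F, G, M, C, I, A, D, J, H, B, L
Reachable nodes: 13 of 16 total.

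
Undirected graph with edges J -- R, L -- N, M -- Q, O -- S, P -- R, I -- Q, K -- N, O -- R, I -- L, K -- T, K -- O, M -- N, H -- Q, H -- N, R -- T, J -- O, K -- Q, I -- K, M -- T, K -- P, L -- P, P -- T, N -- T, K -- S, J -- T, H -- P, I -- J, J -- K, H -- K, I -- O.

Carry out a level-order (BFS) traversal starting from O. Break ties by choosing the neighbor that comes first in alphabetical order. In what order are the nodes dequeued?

Visit O; enqueue I, J, K, R, S → queue [I, J, K, R, S]
Visit I; enqueue L, Q → queue [J, K, R, S, L, Q]
Visit J; enqueue T → queue [K, R, S, L, Q, T]
Visit K; enqueue H, N, P → queue [R, S, L, Q, T, H, N, P]
Visit R → queue [S, L, Q, T, H, N, P]
Visit S → queue [L, Q, T, H, N, P]
Visit L → queue [Q, T, H, N, P]
Visit Q; enqueue M → queue [T, H, N, P, M]
Visit T → queue [H, N, P, M]
Visit H → queue [N, P, M]
Visit N → queue [P, M]
Visit P → queue [M]
Visit M → queue []

O -> I -> J -> K -> R -> S -> L -> Q -> T -> H -> N -> P -> M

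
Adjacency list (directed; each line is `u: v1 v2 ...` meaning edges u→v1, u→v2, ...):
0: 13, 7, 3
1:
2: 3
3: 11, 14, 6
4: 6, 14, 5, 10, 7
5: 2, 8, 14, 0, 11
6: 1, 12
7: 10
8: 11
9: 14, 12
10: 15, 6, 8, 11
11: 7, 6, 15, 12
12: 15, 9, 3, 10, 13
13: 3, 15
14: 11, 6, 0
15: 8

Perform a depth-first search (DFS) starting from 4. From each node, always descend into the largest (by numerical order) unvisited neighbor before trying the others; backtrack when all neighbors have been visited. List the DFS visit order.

4 -> 14 -> 11 -> 15 -> 8 -> 12 -> 13 -> 3 -> 6 -> 1 -> 10 -> 9 -> 7 -> 0 -> 5 -> 2

Visit 4
4 → 14
14 → 11
11 → 15
15 → 8
11 → 12
12 → 13
13 → 3
3 → 6
6 → 1
12 → 10
12 → 9
11 → 7
14 → 0
4 → 5
5 → 2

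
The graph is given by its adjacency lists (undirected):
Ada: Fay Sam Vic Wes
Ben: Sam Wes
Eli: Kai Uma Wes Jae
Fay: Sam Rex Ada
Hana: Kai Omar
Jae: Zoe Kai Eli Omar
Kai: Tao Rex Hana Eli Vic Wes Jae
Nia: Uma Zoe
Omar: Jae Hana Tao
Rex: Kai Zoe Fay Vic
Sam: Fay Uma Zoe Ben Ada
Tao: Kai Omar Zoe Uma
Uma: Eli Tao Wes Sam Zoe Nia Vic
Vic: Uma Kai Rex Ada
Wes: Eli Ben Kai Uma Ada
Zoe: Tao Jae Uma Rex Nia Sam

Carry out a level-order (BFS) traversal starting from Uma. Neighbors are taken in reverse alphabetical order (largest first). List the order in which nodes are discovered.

Uma, Zoe, Wes, Vic, Tao, Sam, Nia, Eli, Rex, Jae, Kai, Ben, Ada, Omar, Fay, Hana

Visit Uma; enqueue Zoe, Wes, Vic, Tao, Sam, Nia, Eli → queue [Zoe, Wes, Vic, Tao, Sam, Nia, Eli]
Visit Zoe; enqueue Rex, Jae → queue [Wes, Vic, Tao, Sam, Nia, Eli, Rex, Jae]
Visit Wes; enqueue Kai, Ben, Ada → queue [Vic, Tao, Sam, Nia, Eli, Rex, Jae, Kai, Ben, Ada]
Visit Vic → queue [Tao, Sam, Nia, Eli, Rex, Jae, Kai, Ben, Ada]
Visit Tao; enqueue Omar → queue [Sam, Nia, Eli, Rex, Jae, Kai, Ben, Ada, Omar]
Visit Sam; enqueue Fay → queue [Nia, Eli, Rex, Jae, Kai, Ben, Ada, Omar, Fay]
Visit Nia → queue [Eli, Rex, Jae, Kai, Ben, Ada, Omar, Fay]
Visit Eli → queue [Rex, Jae, Kai, Ben, Ada, Omar, Fay]
Visit Rex → queue [Jae, Kai, Ben, Ada, Omar, Fay]
Visit Jae → queue [Kai, Ben, Ada, Omar, Fay]
Visit Kai; enqueue Hana → queue [Ben, Ada, Omar, Fay, Hana]
Visit Ben → queue [Ada, Omar, Fay, Hana]
Visit Ada → queue [Omar, Fay, Hana]
Visit Omar → queue [Fay, Hana]
Visit Fay → queue [Hana]
Visit Hana → queue []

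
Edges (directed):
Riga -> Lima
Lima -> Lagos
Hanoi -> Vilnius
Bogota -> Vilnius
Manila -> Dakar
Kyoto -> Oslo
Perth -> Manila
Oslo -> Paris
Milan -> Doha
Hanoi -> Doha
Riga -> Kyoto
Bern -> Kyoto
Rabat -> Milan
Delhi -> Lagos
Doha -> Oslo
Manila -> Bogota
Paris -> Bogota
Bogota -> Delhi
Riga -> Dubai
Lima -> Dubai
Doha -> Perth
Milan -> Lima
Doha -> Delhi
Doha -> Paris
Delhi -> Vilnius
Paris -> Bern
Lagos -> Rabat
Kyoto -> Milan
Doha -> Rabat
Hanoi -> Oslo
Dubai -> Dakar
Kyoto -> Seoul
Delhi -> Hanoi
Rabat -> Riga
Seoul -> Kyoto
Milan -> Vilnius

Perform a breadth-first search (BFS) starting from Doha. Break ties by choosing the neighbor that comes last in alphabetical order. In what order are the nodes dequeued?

Visit Doha; enqueue Rabat, Perth, Paris, Oslo, Delhi → queue [Rabat, Perth, Paris, Oslo, Delhi]
Visit Rabat; enqueue Riga, Milan → queue [Perth, Paris, Oslo, Delhi, Riga, Milan]
Visit Perth; enqueue Manila → queue [Paris, Oslo, Delhi, Riga, Milan, Manila]
Visit Paris; enqueue Bogota, Bern → queue [Oslo, Delhi, Riga, Milan, Manila, Bogota, Bern]
Visit Oslo → queue [Delhi, Riga, Milan, Manila, Bogota, Bern]
Visit Delhi; enqueue Vilnius, Lagos, Hanoi → queue [Riga, Milan, Manila, Bogota, Bern, Vilnius, Lagos, Hanoi]
Visit Riga; enqueue Lima, Kyoto, Dubai → queue [Milan, Manila, Bogota, Bern, Vilnius, Lagos, Hanoi, Lima, Kyoto, Dubai]
Visit Milan → queue [Manila, Bogota, Bern, Vilnius, Lagos, Hanoi, Lima, Kyoto, Dubai]
Visit Manila; enqueue Dakar → queue [Bogota, Bern, Vilnius, Lagos, Hanoi, Lima, Kyoto, Dubai, Dakar]
Visit Bogota → queue [Bern, Vilnius, Lagos, Hanoi, Lima, Kyoto, Dubai, Dakar]
Visit Bern → queue [Vilnius, Lagos, Hanoi, Lima, Kyoto, Dubai, Dakar]
Visit Vilnius → queue [Lagos, Hanoi, Lima, Kyoto, Dubai, Dakar]
Visit Lagos → queue [Hanoi, Lima, Kyoto, Dubai, Dakar]
Visit Hanoi → queue [Lima, Kyoto, Dubai, Dakar]
Visit Lima → queue [Kyoto, Dubai, Dakar]
Visit Kyoto; enqueue Seoul → queue [Dubai, Dakar, Seoul]
Visit Dubai → queue [Dakar, Seoul]
Visit Dakar → queue [Seoul]
Visit Seoul → queue []

Doha -> Rabat -> Perth -> Paris -> Oslo -> Delhi -> Riga -> Milan -> Manila -> Bogota -> Bern -> Vilnius -> Lagos -> Hanoi -> Lima -> Kyoto -> Dubai -> Dakar -> Seoul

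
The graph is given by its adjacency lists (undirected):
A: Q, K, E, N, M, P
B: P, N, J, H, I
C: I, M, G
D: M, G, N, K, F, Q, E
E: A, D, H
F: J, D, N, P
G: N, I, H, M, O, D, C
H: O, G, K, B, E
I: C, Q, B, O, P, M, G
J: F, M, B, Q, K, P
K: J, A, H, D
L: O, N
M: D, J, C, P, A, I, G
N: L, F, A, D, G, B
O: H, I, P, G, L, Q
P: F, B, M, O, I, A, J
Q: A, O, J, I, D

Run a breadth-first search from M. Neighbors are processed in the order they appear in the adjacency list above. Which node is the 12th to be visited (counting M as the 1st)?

Visit M; enqueue D, J, C, P, A, I, G → queue [D, J, C, P, A, I, G]
Visit D; enqueue N, K, F, Q, E → queue [J, C, P, A, I, G, N, K, F, Q, E]
Visit J; enqueue B → queue [C, P, A, I, G, N, K, F, Q, E, B]
Visit C → queue [P, A, I, G, N, K, F, Q, E, B]
Visit P; enqueue O → queue [A, I, G, N, K, F, Q, E, B, O]
Visit A → queue [I, G, N, K, F, Q, E, B, O]
Visit I → queue [G, N, K, F, Q, E, B, O]
Visit G; enqueue H → queue [N, K, F, Q, E, B, O, H]
Visit N; enqueue L → queue [K, F, Q, E, B, O, H, L]
Visit K → queue [F, Q, E, B, O, H, L]
Visit F → queue [Q, E, B, O, H, L]
Visit Q → queue [E, B, O, H, L]
Visit E → queue [B, O, H, L]
Visit B → queue [O, H, L]
Visit O → queue [H, L]
Visit H → queue [L]
Visit L → queue []

Visit order: M, D, J, C, P, A, I, G, N, K, F, Q, E, B, O, H, L

Q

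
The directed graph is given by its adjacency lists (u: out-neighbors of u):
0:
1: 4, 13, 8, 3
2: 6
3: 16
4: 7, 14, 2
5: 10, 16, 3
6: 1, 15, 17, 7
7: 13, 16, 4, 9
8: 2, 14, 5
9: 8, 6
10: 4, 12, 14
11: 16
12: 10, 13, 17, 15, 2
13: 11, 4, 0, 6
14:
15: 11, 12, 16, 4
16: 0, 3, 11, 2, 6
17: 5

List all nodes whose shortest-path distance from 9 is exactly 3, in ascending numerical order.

Level 0: 9
Level 1: 6, 8
Level 2: 1, 2, 5, 7, 14, 15, 17
Level 3: 3, 4, 10, 11, 12, 13, 16
Level 4: 0

3, 4, 10, 11, 12, 13, 16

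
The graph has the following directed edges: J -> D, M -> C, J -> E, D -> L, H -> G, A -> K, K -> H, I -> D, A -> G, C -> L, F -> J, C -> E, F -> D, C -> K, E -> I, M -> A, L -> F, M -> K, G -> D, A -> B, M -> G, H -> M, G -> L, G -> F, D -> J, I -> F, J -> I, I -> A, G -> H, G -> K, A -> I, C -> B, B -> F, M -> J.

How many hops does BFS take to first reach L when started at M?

2

Level 0: M
Level 1: A, C, G, J, K
Level 2: B, D, E, F, H, I, L
L first appears at level 2.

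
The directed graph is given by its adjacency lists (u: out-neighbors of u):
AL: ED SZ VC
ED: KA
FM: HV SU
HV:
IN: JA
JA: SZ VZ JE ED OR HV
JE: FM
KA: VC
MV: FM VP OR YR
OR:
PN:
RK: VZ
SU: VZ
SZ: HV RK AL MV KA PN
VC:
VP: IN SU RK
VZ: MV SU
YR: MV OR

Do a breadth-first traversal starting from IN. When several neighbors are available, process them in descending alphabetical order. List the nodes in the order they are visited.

Visit IN; enqueue JA → queue [JA]
Visit JA; enqueue VZ, SZ, OR, JE, HV, ED → queue [VZ, SZ, OR, JE, HV, ED]
Visit VZ; enqueue SU, MV → queue [SZ, OR, JE, HV, ED, SU, MV]
Visit SZ; enqueue RK, PN, KA, AL → queue [OR, JE, HV, ED, SU, MV, RK, PN, KA, AL]
Visit OR → queue [JE, HV, ED, SU, MV, RK, PN, KA, AL]
Visit JE; enqueue FM → queue [HV, ED, SU, MV, RK, PN, KA, AL, FM]
Visit HV → queue [ED, SU, MV, RK, PN, KA, AL, FM]
Visit ED → queue [SU, MV, RK, PN, KA, AL, FM]
Visit SU → queue [MV, RK, PN, KA, AL, FM]
Visit MV; enqueue YR, VP → queue [RK, PN, KA, AL, FM, YR, VP]
Visit RK → queue [PN, KA, AL, FM, YR, VP]
Visit PN → queue [KA, AL, FM, YR, VP]
Visit KA; enqueue VC → queue [AL, FM, YR, VP, VC]
Visit AL → queue [FM, YR, VP, VC]
Visit FM → queue [YR, VP, VC]
Visit YR → queue [VP, VC]
Visit VP → queue [VC]
Visit VC → queue []

IN, JA, VZ, SZ, OR, JE, HV, ED, SU, MV, RK, PN, KA, AL, FM, YR, VP, VC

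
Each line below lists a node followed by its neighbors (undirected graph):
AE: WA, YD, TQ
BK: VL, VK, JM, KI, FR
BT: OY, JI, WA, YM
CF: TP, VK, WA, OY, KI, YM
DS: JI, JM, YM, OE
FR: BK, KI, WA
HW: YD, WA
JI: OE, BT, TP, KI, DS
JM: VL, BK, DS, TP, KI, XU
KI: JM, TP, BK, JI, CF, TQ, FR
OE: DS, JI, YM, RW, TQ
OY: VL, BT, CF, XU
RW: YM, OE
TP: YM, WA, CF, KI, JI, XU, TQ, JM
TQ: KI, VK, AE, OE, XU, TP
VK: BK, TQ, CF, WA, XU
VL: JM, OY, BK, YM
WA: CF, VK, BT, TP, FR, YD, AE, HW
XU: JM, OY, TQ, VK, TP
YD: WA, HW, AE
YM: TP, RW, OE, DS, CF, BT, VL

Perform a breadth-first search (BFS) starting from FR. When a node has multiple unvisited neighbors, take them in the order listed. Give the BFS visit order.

FR → BK → KI → WA → VL → VK → JM → TP → JI → CF → TQ → BT → YD → AE → HW → OY → YM → XU → DS → OE → RW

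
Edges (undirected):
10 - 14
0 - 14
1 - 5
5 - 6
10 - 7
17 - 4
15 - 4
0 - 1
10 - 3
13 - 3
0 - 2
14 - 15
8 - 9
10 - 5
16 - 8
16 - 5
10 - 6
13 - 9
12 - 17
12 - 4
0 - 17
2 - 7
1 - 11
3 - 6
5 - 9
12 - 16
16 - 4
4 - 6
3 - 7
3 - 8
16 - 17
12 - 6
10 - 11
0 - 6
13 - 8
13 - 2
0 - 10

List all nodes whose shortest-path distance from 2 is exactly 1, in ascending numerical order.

0, 7, 13

Level 0: 2
Level 1: 0, 7, 13
Level 2: 1, 3, 6, 8, 9, 10, 14, 17
Level 3: 4, 5, 11, 12, 15, 16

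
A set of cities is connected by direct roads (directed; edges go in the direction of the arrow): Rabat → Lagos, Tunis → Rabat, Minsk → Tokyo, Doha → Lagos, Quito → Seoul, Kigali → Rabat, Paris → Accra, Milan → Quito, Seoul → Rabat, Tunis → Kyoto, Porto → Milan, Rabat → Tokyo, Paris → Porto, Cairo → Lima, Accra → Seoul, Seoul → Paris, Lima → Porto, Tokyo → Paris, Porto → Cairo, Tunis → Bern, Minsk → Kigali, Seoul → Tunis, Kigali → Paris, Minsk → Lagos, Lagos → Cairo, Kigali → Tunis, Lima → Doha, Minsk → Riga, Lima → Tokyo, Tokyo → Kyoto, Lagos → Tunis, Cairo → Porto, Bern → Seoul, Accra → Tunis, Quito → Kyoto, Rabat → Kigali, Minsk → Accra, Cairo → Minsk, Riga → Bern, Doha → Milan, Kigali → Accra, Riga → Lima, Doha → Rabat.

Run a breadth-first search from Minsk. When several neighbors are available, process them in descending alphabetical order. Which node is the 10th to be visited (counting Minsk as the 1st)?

Bern

Visit Minsk; enqueue Tokyo, Riga, Lagos, Kigali, Accra → queue [Tokyo, Riga, Lagos, Kigali, Accra]
Visit Tokyo; enqueue Paris, Kyoto → queue [Riga, Lagos, Kigali, Accra, Paris, Kyoto]
Visit Riga; enqueue Lima, Bern → queue [Lagos, Kigali, Accra, Paris, Kyoto, Lima, Bern]
Visit Lagos; enqueue Tunis, Cairo → queue [Kigali, Accra, Paris, Kyoto, Lima, Bern, Tunis, Cairo]
Visit Kigali; enqueue Rabat → queue [Accra, Paris, Kyoto, Lima, Bern, Tunis, Cairo, Rabat]
Visit Accra; enqueue Seoul → queue [Paris, Kyoto, Lima, Bern, Tunis, Cairo, Rabat, Seoul]
Visit Paris; enqueue Porto → queue [Kyoto, Lima, Bern, Tunis, Cairo, Rabat, Seoul, Porto]
Visit Kyoto → queue [Lima, Bern, Tunis, Cairo, Rabat, Seoul, Porto]
Visit Lima; enqueue Doha → queue [Bern, Tunis, Cairo, Rabat, Seoul, Porto, Doha]
Visit Bern → queue [Tunis, Cairo, Rabat, Seoul, Porto, Doha]
Visit Tunis → queue [Cairo, Rabat, Seoul, Porto, Doha]
Visit Cairo → queue [Rabat, Seoul, Porto, Doha]
Visit Rabat → queue [Seoul, Porto, Doha]
Visit Seoul → queue [Porto, Doha]
Visit Porto; enqueue Milan → queue [Doha, Milan]
Visit Doha → queue [Milan]
Visit Milan; enqueue Quito → queue [Quito]
Visit Quito → queue []

Visit order: Minsk, Tokyo, Riga, Lagos, Kigali, Accra, Paris, Kyoto, Lima, Bern, Tunis, Cairo, Rabat, Seoul, Porto, Doha, Milan, Quito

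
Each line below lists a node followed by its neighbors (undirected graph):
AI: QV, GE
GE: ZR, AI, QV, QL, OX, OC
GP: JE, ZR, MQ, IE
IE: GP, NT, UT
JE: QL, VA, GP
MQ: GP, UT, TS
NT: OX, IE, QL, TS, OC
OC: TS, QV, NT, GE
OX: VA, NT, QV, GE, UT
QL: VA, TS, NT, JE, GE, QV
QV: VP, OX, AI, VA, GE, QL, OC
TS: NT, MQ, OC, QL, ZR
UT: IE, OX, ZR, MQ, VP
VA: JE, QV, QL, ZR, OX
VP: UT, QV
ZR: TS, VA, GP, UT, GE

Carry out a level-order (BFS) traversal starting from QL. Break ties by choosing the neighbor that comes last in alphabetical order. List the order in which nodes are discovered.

QL → VA → TS → QV → NT → JE → GE → ZR → OX → OC → MQ → VP → AI → IE → GP → UT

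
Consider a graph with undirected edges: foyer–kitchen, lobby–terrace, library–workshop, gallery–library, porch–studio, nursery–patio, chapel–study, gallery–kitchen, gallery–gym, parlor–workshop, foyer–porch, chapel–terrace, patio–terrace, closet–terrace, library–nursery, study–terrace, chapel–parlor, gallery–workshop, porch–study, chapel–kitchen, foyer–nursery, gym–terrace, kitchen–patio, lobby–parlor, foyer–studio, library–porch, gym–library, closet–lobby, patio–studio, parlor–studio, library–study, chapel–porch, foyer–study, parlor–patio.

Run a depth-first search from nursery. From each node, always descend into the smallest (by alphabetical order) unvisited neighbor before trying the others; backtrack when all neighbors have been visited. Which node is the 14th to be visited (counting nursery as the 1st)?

Visit nursery
nursery → foyer
foyer → kitchen
kitchen → chapel
chapel → parlor
parlor → lobby
lobby → closet
closet → terrace
terrace → gym
gym → gallery
gallery → library
library → porch
porch → studio
studio → patio
porch → study
library → workshop

Visit order: nursery, foyer, kitchen, chapel, parlor, lobby, closet, terrace, gym, gallery, library, porch, studio, patio, study, workshop

patio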